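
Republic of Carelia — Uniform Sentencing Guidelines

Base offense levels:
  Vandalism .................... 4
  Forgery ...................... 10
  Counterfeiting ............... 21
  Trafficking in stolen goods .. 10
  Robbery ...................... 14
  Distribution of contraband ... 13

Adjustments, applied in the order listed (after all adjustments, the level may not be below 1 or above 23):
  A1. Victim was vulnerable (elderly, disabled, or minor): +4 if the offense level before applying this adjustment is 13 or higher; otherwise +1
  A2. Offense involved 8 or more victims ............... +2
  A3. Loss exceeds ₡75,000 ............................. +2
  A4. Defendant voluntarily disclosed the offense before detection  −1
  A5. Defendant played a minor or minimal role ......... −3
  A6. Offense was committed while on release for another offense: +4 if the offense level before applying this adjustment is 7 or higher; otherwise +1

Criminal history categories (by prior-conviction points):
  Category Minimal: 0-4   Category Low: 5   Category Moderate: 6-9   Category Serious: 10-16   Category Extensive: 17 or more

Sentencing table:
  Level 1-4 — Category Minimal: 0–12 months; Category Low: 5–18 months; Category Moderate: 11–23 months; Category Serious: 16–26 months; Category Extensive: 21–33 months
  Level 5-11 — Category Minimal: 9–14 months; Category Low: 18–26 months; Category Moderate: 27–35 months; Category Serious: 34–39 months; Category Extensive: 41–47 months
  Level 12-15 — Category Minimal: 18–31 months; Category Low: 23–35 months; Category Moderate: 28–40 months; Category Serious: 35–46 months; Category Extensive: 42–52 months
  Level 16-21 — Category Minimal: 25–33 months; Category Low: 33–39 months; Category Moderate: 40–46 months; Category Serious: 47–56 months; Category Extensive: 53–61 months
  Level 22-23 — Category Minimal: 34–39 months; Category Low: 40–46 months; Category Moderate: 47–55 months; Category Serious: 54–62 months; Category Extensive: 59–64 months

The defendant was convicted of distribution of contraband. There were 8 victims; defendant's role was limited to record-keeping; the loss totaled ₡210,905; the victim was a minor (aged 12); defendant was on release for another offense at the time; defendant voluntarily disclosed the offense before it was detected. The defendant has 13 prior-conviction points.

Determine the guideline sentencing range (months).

47-56 months

Base offense level for distribution of contraband: 13.
A1 applies (level before this adjustment is 13 ≥ 13, so +4): 13 + 4 = 17.
A2 applies: 17 + 2 = 19.
A3 applies: 19 + 2 = 21.
A4 applies: 21 − 1 = 20.
A5 applies: 20 − 3 = 17.
A6 applies (level before this adjustment is 17 ≥ 7, so +4): 17 + 4 = 21.
Final offense level: 21.
Criminal history: 13 prior points → Category Serious (10-16).
Level 21 falls in the 16-21 band.
Grid: Level 16-21 × Category Serious = 47-56 months.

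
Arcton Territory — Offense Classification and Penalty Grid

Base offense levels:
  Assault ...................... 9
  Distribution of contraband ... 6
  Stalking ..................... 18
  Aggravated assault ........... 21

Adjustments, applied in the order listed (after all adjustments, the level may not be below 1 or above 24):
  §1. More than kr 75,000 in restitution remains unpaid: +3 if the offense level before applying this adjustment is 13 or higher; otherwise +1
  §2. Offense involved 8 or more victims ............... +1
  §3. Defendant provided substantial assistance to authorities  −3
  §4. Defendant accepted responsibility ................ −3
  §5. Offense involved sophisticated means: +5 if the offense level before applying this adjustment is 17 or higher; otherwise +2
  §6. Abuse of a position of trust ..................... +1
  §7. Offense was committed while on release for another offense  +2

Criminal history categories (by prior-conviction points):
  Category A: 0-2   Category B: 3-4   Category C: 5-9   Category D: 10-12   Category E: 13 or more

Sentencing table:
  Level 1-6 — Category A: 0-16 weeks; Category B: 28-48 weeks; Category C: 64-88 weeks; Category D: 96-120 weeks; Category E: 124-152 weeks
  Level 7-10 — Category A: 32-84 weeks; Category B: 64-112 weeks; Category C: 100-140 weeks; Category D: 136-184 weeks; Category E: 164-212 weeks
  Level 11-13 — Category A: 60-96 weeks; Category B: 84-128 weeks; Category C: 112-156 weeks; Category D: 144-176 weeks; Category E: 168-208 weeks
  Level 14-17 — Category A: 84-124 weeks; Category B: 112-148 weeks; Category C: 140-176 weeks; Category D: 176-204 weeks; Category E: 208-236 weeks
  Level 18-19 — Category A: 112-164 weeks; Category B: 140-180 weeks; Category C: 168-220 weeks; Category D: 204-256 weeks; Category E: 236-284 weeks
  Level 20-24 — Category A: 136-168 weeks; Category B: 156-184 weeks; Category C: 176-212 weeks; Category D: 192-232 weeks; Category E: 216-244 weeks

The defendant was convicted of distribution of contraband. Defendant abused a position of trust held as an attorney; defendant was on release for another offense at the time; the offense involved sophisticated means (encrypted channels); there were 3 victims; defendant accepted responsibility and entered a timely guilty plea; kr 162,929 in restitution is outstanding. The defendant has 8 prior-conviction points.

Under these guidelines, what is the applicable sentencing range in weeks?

Base offense level for distribution of contraband: 6.
§1 applies (level before this adjustment is 6 < 13, so +1): 6 + 1 = 7.
§2 does not apply.
§4 applies: 7 − 3 = 4.
§5 applies (level before this adjustment is 4 < 17, so +2): 4 + 2 = 6.
§6 applies: 6 + 1 = 7.
§7 applies: 7 + 2 = 9.
Final offense level: 9.
Criminal history: 8 prior points → Category C (5-9).
Level 9 falls in the 7-10 band.
Grid: Level 7-10 × Category C = 100-140 weeks.

100-140 weeks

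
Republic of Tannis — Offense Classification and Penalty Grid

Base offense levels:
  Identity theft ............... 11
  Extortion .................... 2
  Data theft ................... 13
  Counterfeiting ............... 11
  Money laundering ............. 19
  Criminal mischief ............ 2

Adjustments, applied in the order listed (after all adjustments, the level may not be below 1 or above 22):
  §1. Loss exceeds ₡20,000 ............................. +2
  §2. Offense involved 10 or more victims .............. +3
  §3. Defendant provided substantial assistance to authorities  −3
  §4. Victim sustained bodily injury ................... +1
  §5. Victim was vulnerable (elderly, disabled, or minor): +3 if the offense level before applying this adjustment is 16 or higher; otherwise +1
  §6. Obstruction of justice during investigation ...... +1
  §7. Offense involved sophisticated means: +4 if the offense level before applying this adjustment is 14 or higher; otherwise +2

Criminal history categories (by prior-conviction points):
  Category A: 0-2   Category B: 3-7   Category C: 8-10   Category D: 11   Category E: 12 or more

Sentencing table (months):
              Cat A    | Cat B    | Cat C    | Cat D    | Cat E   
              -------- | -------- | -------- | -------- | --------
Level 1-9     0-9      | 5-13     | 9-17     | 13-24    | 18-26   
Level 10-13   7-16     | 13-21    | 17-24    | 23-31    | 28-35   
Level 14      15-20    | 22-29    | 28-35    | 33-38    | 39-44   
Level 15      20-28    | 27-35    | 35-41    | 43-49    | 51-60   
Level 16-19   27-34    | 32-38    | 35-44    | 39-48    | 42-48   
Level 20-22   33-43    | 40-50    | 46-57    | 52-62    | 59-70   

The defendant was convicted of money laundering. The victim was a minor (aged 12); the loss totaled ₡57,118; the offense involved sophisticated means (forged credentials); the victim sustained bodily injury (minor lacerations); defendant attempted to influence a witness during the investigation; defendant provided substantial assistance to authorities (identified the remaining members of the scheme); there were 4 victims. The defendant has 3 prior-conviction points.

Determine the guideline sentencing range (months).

40-50 months

Base offense level for money laundering: 19.
§1 applies: 19 + 2 = 21.
§3 applies: 21 − 3 = 18.
§4 applies: 18 + 1 = 19.
§5 applies (level before this adjustment is 19 ≥ 16, so +3): 19 + 3 = 22.
§6 applies: 22 + 1 = 23.
§7 applies (level before this adjustment is 23 ≥ 14, so +4): 23 + 4 = 27.
Level 27 exceeds the maximum of 22; capped at 22.
Final offense level: 22.
Criminal history: 3 prior points → Category B (3-7).
Level 22 falls in the 20-22 band.
Grid: Level 20-22 × Category B = 40-50 months.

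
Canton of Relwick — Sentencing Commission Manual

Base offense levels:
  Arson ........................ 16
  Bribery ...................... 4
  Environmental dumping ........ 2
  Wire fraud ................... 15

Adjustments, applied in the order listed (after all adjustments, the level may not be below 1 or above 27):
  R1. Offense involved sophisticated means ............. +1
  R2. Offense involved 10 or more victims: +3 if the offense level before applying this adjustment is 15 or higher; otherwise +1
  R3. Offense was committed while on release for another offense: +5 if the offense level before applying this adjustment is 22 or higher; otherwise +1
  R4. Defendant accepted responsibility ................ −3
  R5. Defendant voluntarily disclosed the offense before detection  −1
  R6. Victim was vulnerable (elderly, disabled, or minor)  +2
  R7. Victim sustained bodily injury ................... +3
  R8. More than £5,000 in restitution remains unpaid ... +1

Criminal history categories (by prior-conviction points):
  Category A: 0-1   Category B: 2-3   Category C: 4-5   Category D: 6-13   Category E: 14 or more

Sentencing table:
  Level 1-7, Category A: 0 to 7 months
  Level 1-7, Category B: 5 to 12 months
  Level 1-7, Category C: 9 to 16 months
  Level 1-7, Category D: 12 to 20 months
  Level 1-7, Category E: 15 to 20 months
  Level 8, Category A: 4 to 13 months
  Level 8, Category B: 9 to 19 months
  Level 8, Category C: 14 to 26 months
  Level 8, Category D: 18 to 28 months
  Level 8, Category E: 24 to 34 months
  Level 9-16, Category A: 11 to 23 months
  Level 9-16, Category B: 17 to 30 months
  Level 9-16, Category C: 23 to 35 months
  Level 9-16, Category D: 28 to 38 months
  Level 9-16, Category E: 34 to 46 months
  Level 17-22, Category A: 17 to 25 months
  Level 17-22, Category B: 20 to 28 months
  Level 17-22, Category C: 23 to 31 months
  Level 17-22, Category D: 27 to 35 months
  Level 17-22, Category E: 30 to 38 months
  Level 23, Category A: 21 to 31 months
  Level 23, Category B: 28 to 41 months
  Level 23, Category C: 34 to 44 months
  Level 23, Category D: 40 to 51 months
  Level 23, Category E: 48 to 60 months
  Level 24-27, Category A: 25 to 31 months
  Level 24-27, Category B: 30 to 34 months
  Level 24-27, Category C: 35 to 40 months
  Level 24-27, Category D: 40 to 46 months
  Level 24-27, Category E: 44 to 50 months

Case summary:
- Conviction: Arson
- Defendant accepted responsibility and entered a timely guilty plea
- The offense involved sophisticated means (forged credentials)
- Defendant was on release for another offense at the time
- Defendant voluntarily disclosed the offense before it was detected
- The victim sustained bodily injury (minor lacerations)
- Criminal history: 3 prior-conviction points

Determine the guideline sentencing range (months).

Base offense level for arson: 16.
R1 applies: 16 + 1 = 17.
R2 does not apply.
R3 applies (level before this adjustment is 17 < 22, so +1): 17 + 1 = 18.
R4 applies: 18 − 3 = 15.
R5 applies: 15 − 1 = 14.
R6 does not apply.
R7 applies: 14 + 3 = 17.
R8 does not apply.
Final offense level: 17.
Criminal history: 3 prior points → Category B (2-3).
Level 17 falls in the 17-22 band.
Grid: Level 17-22 × Category B = 20-28 months.

20-28 months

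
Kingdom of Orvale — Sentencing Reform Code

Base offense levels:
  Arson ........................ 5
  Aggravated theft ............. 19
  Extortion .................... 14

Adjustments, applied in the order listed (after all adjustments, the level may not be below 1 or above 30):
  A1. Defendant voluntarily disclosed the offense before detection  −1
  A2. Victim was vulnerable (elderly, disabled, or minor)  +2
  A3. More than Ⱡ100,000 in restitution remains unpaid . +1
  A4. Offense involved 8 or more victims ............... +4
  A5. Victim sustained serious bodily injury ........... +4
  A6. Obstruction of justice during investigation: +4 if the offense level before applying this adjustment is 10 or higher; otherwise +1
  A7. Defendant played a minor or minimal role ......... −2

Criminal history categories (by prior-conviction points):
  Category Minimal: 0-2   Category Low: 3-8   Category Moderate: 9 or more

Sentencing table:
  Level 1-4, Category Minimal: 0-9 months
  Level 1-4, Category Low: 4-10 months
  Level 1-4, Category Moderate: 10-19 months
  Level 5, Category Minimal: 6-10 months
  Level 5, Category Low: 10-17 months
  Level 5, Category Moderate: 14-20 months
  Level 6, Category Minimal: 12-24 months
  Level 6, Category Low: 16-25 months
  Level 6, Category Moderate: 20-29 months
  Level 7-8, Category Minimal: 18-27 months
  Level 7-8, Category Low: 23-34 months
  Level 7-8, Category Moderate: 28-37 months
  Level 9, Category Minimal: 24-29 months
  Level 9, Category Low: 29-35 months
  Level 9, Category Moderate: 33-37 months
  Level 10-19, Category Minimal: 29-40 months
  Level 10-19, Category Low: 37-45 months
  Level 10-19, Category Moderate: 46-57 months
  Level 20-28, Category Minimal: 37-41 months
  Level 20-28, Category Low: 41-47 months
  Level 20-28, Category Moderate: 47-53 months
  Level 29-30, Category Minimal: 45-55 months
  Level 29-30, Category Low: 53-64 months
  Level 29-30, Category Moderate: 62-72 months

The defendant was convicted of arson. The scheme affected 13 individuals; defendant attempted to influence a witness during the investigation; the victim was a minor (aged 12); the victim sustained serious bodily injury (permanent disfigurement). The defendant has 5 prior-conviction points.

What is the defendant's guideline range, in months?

37-45 months

Base offense level for arson: 5.
A1 does not apply.
A2 applies: 5 + 2 = 7.
A4 applies: 7 + 4 = 11.
A5 applies: 11 + 4 = 15.
A6 applies (level before this adjustment is 15 ≥ 10, so +4): 15 + 4 = 19.
Final offense level: 19.
Criminal history: 5 prior points → Category Low (3-8).
Level 19 falls in the 10-19 band.
Grid: Level 10-19 × Category Low = 37-45 months.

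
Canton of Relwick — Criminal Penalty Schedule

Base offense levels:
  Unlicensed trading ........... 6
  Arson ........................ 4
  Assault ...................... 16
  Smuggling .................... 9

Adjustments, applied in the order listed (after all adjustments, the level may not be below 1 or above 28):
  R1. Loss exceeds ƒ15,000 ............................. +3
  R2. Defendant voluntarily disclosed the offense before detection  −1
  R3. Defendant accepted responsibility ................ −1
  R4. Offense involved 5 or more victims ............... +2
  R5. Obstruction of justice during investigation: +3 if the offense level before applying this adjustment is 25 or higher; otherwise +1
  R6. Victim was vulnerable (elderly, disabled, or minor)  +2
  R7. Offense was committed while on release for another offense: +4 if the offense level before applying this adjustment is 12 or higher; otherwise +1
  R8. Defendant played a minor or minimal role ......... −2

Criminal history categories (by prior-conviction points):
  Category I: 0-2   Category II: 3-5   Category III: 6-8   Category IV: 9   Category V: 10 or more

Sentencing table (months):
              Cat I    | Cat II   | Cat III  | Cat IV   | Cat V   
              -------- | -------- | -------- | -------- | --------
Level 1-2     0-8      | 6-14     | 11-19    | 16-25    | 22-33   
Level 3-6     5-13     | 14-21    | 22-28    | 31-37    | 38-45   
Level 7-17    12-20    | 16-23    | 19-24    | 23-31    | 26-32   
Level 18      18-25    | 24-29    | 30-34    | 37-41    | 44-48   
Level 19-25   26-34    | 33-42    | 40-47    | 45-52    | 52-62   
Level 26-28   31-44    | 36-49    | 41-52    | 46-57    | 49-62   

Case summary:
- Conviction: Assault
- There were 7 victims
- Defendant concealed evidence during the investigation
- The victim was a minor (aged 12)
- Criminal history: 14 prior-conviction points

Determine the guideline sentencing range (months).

52-62 months

Base offense level for assault: 16.
R1 does not apply.
R2 does not apply.
R3 does not apply.
R4 applies: 16 + 2 = 18.
R5 applies (level before this adjustment is 18 < 25, so +1): 18 + 1 = 19.
R6 applies: 19 + 2 = 21.
R7 does not apply.
R8 does not apply.
Final offense level: 21.
Criminal history: 14 prior points → Category V (10+).
Level 21 falls in the 19-25 band.
Grid: Level 19-25 × Category V = 52-62 months.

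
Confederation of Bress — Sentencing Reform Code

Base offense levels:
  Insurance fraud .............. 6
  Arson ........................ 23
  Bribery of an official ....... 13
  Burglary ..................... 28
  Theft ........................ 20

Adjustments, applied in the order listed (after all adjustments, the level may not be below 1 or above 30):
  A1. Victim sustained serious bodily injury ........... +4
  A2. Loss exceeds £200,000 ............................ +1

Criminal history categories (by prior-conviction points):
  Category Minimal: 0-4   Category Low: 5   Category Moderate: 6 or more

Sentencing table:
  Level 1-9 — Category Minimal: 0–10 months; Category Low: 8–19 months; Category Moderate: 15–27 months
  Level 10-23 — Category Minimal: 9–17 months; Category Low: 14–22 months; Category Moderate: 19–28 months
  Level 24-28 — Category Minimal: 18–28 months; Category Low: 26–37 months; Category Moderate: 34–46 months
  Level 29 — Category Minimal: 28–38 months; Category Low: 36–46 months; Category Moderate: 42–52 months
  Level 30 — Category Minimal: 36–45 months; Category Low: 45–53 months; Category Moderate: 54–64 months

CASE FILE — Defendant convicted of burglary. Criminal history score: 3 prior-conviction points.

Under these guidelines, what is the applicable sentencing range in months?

Base offense level for burglary: 28.
Final offense level: 28.
Criminal history: 3 prior points → Category Minimal (0-4).
Level 28 falls in the 24-28 band.
Grid: Level 24-28 × Category Minimal = 18-28 months.

18-28 months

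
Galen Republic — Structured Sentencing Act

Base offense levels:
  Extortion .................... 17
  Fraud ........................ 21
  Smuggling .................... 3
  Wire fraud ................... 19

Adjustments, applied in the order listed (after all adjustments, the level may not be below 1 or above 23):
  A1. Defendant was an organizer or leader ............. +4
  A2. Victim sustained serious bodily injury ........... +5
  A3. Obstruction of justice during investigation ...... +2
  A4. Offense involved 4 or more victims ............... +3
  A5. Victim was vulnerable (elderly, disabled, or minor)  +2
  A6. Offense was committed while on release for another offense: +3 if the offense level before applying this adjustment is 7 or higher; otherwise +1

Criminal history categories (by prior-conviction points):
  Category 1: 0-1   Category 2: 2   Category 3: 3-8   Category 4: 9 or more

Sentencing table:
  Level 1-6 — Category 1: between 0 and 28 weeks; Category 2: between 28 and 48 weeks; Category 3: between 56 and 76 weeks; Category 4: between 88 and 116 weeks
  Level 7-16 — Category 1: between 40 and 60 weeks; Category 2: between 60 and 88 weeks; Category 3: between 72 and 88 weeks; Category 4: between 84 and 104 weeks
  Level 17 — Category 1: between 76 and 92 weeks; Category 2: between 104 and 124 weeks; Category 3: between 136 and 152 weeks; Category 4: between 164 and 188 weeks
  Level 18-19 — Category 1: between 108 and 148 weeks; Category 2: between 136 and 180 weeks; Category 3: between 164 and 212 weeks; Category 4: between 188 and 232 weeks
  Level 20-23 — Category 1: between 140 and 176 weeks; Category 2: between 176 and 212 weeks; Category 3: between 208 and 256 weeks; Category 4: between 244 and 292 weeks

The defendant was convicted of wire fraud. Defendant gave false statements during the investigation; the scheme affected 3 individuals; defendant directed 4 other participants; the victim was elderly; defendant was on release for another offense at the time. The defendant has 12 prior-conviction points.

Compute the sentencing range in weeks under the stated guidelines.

244-292 weeks

Base offense level for wire fraud: 19.
A1 applies: 19 + 4 = 23.
A3 applies: 23 + 2 = 25.
A5 applies: 25 + 2 = 27.
A6 applies (level before this adjustment is 27 ≥ 7, so +3): 27 + 3 = 30.
Level 30 exceeds the maximum of 23; capped at 23.
Final offense level: 23.
Criminal history: 12 prior points → Category 4 (9+).
Level 23 falls in the 20-23 band.
Grid: Level 20-23 × Category 4 = 244-292 weeks.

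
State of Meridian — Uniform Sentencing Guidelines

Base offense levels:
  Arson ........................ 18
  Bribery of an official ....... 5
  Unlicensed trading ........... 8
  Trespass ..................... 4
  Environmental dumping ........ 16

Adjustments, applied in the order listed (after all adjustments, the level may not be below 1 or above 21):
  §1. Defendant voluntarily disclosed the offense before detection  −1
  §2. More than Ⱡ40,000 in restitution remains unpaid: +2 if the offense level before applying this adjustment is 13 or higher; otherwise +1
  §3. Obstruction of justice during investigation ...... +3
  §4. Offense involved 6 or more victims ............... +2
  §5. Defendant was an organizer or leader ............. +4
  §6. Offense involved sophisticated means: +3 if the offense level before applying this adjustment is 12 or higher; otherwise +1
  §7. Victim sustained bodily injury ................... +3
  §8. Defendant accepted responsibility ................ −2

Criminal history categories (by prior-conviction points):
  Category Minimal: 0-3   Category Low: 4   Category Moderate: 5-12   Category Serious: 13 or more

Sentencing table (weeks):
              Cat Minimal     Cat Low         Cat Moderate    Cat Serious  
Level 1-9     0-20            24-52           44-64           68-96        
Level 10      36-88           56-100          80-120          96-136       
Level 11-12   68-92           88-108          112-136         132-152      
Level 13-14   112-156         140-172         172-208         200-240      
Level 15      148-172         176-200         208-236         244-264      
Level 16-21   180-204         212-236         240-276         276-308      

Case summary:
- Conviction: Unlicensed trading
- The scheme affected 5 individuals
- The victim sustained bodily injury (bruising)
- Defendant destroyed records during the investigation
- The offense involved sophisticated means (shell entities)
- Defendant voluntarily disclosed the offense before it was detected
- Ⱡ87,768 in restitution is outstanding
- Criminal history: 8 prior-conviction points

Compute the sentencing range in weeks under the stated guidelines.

Base offense level for unlicensed trading: 8.
§1 applies: 8 − 1 = 7.
§2 applies (level before this adjustment is 7 < 13, so +1): 7 + 1 = 8.
§3 applies: 8 + 3 = 11.
§4 does not apply.
§5 does not apply.
§6 applies (level before this adjustment is 11 < 12, so +1): 11 + 1 = 12.
§7 applies: 12 + 3 = 15.
§8 does not apply.
Final offense level: 15.
Criminal history: 8 prior points → Category Moderate (5-12).
Level 15 falls in the 15 band.
Grid: Level 15 × Category Moderate = 208-236 weeks.

208-236 weeks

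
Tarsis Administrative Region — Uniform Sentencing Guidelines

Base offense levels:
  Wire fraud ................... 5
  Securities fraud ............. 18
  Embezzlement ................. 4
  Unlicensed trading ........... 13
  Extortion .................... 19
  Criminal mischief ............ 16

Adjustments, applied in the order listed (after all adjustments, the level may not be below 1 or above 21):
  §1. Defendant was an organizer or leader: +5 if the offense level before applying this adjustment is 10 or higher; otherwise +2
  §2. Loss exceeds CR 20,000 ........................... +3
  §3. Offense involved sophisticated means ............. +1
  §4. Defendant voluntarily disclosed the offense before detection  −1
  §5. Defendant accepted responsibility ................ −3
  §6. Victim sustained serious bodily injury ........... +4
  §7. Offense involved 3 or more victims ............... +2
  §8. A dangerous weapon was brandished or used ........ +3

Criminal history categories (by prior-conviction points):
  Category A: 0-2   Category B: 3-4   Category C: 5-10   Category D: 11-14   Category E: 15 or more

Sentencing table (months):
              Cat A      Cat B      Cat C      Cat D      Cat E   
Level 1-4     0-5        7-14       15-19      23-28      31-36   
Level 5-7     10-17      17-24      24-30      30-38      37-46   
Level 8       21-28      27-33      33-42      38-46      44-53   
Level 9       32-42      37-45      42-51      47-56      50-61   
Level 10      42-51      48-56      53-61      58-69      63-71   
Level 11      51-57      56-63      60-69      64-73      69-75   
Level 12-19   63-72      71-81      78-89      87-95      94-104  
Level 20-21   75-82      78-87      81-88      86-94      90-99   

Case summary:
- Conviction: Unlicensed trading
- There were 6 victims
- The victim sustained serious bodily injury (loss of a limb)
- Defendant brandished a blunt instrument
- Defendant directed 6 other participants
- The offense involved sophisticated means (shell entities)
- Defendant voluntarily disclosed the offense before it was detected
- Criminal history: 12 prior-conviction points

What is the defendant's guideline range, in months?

86-94 months

Base offense level for unlicensed trading: 13.
§1 applies (level before this adjustment is 13 ≥ 10, so +5): 13 + 5 = 18.
§3 applies: 18 + 1 = 19.
§4 applies: 19 − 1 = 18.
§5 does not apply.
§6 applies: 18 + 4 = 22.
§7 applies: 22 + 2 = 24.
§8 applies: 24 + 3 = 27.
Level 27 exceeds the maximum of 21; capped at 21.
Final offense level: 21.
Criminal history: 12 prior points → Category D (11-14).
Level 21 falls in the 20-21 band.
Grid: Level 20-21 × Category D = 86-94 months.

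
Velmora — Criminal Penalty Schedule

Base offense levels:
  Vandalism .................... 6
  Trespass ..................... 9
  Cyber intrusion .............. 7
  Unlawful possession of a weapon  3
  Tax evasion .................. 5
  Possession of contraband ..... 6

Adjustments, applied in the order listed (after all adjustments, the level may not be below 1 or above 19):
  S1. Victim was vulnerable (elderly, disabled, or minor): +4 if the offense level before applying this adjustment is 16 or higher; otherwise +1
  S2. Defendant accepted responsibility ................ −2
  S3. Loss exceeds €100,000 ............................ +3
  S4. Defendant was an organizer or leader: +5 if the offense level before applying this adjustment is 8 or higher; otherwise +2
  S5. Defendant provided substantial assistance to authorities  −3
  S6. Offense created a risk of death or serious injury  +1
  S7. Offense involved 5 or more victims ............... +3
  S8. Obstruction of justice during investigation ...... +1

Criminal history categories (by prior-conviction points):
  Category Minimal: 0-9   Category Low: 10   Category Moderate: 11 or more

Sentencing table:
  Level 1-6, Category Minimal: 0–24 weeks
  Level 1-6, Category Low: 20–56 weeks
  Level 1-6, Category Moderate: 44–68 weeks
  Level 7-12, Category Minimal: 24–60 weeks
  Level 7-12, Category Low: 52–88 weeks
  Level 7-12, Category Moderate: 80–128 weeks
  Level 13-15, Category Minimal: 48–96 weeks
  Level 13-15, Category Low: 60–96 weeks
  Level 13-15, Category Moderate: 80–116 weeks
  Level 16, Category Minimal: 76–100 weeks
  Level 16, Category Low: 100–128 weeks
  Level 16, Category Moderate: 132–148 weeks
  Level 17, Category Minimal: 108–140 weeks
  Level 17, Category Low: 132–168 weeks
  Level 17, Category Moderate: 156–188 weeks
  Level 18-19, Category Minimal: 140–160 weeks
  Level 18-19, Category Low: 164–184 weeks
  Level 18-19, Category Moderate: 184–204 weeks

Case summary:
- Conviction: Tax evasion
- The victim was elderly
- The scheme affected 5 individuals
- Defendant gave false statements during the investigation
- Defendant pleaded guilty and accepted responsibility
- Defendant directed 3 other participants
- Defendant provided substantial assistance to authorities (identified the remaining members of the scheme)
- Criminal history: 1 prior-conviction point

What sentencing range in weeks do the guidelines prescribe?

24-60 weeks

Base offense level for tax evasion: 5.
S1 applies (level before this adjustment is 5 < 16, so +1): 5 + 1 = 6.
S2 applies: 6 − 2 = 4.
S3 does not apply.
S4 applies (level before this adjustment is 4 < 8, so +2): 4 + 2 = 6.
S5 applies: 6 − 3 = 3.
S6 does not apply.
S7 applies: 3 + 3 = 6.
S8 applies: 6 + 1 = 7.
Final offense level: 7.
Criminal history: 1 prior point → Category Minimal (0-9).
Level 7 falls in the 7-12 band.
Grid: Level 7-12 × Category Minimal = 24-60 weeks.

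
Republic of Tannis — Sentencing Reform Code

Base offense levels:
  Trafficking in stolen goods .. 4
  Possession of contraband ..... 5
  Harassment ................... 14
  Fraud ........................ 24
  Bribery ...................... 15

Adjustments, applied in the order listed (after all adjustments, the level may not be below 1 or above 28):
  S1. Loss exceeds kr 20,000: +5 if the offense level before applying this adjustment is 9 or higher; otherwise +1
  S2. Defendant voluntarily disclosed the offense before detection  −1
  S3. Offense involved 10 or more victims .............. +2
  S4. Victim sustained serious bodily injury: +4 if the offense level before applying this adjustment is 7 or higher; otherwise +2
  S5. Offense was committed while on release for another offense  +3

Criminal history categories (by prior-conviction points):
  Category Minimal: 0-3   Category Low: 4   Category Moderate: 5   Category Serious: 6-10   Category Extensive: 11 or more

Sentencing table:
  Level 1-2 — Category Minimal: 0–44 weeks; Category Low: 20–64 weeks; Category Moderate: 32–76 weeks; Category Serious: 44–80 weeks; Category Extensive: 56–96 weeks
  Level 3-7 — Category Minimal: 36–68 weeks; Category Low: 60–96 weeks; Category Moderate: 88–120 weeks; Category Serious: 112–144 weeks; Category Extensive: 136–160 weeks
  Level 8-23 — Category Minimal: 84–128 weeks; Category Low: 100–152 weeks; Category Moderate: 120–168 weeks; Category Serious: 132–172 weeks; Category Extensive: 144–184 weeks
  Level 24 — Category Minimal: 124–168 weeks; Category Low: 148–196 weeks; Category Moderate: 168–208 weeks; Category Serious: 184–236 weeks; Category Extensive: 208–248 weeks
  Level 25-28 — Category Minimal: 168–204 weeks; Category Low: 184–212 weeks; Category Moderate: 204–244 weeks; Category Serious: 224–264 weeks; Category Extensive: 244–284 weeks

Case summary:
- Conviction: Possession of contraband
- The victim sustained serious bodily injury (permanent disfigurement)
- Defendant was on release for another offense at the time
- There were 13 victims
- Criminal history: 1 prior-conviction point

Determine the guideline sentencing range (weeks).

Base offense level for possession of contraband: 5.
S1 does not apply.
S2 does not apply.
S3 applies: 5 + 2 = 7.
S4 applies (level before this adjustment is 7 ≥ 7, so +4): 7 + 4 = 11.
S5 applies: 11 + 3 = 14.
Final offense level: 14.
Criminal history: 1 prior point → Category Minimal (0-3).
Level 14 falls in the 8-23 band.
Grid: Level 8-23 × Category Minimal = 84-128 weeks.

84-128 weeks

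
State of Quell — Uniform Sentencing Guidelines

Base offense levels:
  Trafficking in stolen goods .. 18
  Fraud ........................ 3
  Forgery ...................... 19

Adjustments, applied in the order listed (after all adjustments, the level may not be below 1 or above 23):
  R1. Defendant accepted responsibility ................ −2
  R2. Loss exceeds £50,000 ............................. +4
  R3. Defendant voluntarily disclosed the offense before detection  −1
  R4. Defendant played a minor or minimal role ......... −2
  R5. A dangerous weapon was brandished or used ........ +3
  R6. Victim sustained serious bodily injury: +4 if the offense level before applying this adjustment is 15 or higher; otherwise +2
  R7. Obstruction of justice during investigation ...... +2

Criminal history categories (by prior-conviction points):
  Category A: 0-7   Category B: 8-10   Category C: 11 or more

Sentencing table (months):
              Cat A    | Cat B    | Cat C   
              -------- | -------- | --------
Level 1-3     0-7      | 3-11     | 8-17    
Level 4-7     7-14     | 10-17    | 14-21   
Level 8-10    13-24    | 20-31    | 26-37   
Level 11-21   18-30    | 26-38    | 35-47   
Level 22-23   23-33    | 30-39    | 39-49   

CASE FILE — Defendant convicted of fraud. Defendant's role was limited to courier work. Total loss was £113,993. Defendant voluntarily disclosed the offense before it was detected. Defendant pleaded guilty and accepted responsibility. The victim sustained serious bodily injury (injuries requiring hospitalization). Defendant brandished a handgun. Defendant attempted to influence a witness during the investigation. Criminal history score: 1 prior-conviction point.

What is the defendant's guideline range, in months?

Base offense level for fraud: 3.
R1 applies: 3 − 2 = 1.
R2 applies: 1 + 4 = 5.
R3 applies: 5 − 1 = 4.
R4 applies: 4 − 2 = 2.
R5 applies: 2 + 3 = 5.
R6 applies (level before this adjustment is 5 < 15, so +2): 5 + 2 = 7.
R7 applies: 7 + 2 = 9.
Final offense level: 9.
Criminal history: 1 prior point → Category A (0-7).
Level 9 falls in the 8-10 band.
Grid: Level 8-10 × Category A = 13-24 months.

13-24 months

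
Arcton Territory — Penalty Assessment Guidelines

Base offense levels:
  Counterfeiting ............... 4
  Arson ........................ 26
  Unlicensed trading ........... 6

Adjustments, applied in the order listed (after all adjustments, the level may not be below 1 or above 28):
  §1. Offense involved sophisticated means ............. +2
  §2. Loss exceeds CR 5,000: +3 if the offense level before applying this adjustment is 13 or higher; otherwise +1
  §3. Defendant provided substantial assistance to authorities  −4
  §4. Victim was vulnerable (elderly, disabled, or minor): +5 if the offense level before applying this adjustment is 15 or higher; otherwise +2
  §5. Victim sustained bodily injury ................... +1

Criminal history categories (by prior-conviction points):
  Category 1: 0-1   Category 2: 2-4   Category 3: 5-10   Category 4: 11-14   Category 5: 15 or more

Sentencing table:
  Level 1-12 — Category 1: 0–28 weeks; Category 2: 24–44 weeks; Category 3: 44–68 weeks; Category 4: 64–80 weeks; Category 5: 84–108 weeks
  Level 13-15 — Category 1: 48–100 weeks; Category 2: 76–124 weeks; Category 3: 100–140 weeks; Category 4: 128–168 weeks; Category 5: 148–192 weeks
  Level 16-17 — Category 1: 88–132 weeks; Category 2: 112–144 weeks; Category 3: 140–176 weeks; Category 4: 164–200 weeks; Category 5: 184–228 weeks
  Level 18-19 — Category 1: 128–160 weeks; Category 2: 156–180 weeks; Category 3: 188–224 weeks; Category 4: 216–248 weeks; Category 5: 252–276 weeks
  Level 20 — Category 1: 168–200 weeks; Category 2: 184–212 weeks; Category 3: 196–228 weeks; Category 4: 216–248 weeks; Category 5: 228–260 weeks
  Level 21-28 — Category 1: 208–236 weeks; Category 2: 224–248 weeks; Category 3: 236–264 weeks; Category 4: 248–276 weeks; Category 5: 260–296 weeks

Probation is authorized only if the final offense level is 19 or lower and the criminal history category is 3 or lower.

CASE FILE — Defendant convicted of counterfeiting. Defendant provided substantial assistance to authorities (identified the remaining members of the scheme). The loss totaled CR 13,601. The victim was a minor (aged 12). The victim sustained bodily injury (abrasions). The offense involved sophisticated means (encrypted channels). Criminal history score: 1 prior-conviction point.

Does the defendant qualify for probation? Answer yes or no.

Base offense level for counterfeiting: 4.
§1 applies: 4 + 2 = 6.
§2 applies (level before this adjustment is 6 < 13, so +1): 6 + 1 = 7.
§3 applies: 7 − 4 = 3.
§4 applies (level before this adjustment is 3 < 15, so +2): 3 + 2 = 5.
§5 applies: 5 + 1 = 6.
Final offense level: 6.
Criminal history: 1 prior point → Category 1 (0-1).
Level 6 falls in the 1-12 band.
Grid: Level 1-12 × Category 1 = 0-28 weeks.
Probation check: level 6 ≤ 19 and category 1 ≤ 3 → eligible.

Yes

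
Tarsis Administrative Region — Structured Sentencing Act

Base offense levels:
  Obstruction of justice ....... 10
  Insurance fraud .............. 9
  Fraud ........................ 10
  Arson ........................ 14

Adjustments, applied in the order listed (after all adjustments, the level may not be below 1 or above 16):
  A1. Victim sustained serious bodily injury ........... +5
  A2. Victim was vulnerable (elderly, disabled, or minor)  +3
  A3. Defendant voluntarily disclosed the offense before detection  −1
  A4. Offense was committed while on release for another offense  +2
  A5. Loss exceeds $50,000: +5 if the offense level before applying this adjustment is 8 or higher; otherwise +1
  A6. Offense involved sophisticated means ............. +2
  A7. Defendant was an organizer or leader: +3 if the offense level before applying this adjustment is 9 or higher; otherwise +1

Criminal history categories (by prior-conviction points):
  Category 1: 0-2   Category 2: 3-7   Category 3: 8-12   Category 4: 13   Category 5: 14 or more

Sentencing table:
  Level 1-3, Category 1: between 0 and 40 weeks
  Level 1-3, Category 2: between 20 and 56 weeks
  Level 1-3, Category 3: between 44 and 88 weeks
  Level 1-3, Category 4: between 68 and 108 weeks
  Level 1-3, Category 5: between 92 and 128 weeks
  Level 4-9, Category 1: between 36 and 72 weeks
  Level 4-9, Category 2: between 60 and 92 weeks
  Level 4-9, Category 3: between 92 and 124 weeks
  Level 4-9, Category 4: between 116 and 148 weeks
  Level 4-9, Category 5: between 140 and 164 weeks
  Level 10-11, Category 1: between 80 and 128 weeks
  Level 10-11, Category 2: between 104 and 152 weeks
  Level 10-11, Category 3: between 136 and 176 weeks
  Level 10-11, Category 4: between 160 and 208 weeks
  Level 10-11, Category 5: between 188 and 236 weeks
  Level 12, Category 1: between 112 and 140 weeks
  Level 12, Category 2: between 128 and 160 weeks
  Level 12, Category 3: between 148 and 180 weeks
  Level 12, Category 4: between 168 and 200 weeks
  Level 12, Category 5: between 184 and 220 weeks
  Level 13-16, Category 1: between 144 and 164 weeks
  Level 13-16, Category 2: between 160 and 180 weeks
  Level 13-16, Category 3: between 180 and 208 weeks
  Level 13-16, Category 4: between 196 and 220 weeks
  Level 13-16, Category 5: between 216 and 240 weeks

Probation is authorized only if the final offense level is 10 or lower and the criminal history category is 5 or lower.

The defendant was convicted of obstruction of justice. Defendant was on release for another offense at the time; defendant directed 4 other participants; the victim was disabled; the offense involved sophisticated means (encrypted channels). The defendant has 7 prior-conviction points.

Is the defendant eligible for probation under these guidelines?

Base offense level for obstruction of justice: 10.
A1 does not apply.
A2 applies: 10 + 3 = 13.
A3 does not apply.
A4 applies: 13 + 2 = 15.
A6 applies: 15 + 2 = 17.
A7 applies (level before this adjustment is 17 ≥ 9, so +3): 17 + 3 = 20.
Level 20 exceeds the maximum of 16; capped at 16.
Final offense level: 16.
Criminal history: 7 prior points → Category 2 (3-7).
Level 16 falls in the 13-16 band.
Grid: Level 13-16 × Category 2 = 160-180 weeks.
Probation check: level 16 > 10 and category 2 ≤ 5 → not eligible.

No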